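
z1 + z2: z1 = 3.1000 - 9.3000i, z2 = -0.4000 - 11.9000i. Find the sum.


Real: 3.1 - 0.4 = 2.7
Imag: -9.3 - 11.9 = -21.2

2.7000 - 21.2000i


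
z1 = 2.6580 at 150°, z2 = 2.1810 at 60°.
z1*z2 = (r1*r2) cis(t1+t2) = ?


r = 2.6580 * 2.1810 = 5.7971
theta = 150° + 60° = 210° = 210° (mod 360)

5.7971 cis(210°)


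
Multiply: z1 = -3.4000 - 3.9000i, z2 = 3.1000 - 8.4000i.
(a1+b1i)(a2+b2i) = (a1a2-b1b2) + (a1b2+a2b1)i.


Real = -3.4*3.1 - (-3.9)*(-8.4) = -10.54 - 32.76 = -43.3
Imag = -3.4*(-8.4) + 3.1*(-3.9) = 28.56 - (12.09) = 16.47

-43.3000 + 16.4700i


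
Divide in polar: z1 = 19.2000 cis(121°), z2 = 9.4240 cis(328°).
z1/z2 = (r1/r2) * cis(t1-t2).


r = 19.2000 / 9.4240 = 2.0374
theta = 121° - 328° = -207° = 153° (mod 360)

2.0374 cis(153°)


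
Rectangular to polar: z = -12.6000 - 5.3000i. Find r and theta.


r = sqrt(158.76+28.09) = sqrt(186.85) = 13.6693
theta = atan2(-5.3, -12.6) = -157.1867 degrees

r = 13.6693, theta = -157.1867 degrees


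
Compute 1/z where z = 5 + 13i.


|z|^2 = 25+169 = 194
1/z = (5 - 13i)/194

1/z = 0.0258 - 0.0670i


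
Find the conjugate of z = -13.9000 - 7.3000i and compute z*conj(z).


z_bar = -13.9000 + 7.3000i
z*z_bar = (-13.9)^2 + (-7.3)^2 = 193.21 + 53.29 = 246.5

z_bar = -13.9000 + 7.3000i, z*z_bar = 246.5


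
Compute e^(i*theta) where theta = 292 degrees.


cos(292°) = 0.3746
sin(292°) = -0.9272

e^(i*292°) = 0.3746 - 0.9272i


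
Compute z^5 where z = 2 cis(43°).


r^5 = 2^5 = 32
n*theta = 5*43° = 215° = 215° (mod 360)
a = 32*cos(215°) = -26.2129
b = 32*sin(215°) = -18.3544

32 cis(215°) = -26.2129 - 18.3544i


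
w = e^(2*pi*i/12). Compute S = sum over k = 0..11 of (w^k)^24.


The roots are w_k = w^k with w = e^(2*pi*i/12), and (w^k)^24 = (w^24)^k.
So S = 1 + u + u^2 + ... + u^(11) with u = w^24.
24 = 2*12 + 0, so 24 is a multiple of 12 and u = (w^12)^2 = 1.
Every one of the 12 terms equals 1: S = 12

S = 12


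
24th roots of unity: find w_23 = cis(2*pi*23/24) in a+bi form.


Angle = 360*23/24 = 345°
a = cos(345°) = 0.9659
b = sin(345°) = -0.2588

0.9659 - 0.2588i


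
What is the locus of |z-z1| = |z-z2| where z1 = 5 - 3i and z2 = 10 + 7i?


Equal distances means the locus is the perpendicular bisector of z1 and z2.
Midpoint = ((5+10)/2, (-3+7)/2) = (7.5000, 2.0000)

Perpendicular bisector through (7.5000, 2.0000)


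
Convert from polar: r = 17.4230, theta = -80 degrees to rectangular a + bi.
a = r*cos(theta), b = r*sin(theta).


a = 17.4230*cos(-80°) = 17.4230*0.17365 = 3.0255
b = 17.4230*sin(-80°) = 17.4230*(-0.98481) = -17.1583

3.0255 - 17.1583i


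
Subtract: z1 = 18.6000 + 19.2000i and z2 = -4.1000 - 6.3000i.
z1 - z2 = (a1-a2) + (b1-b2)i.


Real: 18.6 + 4.1 = 22.7
Imag: 19.2 + 6.3 = 25.5

22.7000 + 25.5000i


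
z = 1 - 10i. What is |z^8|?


|z| = sqrt(1+100) = sqrt(101) = 10.0499
|z^8| = |z|^8 = (sqrt(101))^8 = 101^4 = 104060401

|z^8| = 104060401


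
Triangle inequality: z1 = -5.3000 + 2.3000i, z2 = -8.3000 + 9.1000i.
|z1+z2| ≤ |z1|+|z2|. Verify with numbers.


|z1| = sqrt((-5.3)^2 + 2.3^2) = sqrt(33.38) = 5.7775
|z2| = sqrt((-8.3)^2 + 9.1^2) = sqrt(151.7) = 12.3167
z1+z2 = -13.6000 + 11.4000i
|z1+z2| = sqrt(314.92) = 17.7460
|z1|+|z2| = 5.7775 + 12.3167 = 18.0942

|z1+z2| = 17.7460 ≤ |z1|+|z2| = 18.0942 (verified)


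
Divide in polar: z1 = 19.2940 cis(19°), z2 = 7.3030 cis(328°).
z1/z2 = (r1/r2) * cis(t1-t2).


r = 19.2940 / 7.3030 = 2.6419
theta = 19° - 328° = -309° = 51° (mod 360)

2.6419 cis(51°)


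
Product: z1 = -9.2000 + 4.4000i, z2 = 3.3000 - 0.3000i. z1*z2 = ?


Real = -9.2*3.3 - 4.4*(-0.3) = -30.36 - (-1.32) = -29.04
Imag = -9.2*(-0.3) + 3.3*4.4 = 2.76 + 14.52 = 17.28

-29.0400 + 17.2800i


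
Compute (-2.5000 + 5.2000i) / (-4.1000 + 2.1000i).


Conjugate of z2 = -4.1000 - 2.1000i
Numerator: (-2.5000 + 5.2000i)(-4.1000 - 2.1000i) = 21.1700 - 16.0700i
Denominator: (-4.1)^2 + 2.1^2 = 21.22
Result = (21.1700 - 16.0700i)/21.22

0.9976 - 0.7573i


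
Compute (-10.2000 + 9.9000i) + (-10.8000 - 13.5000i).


Real: -10.2 - 10.8 = -21
Imag: 9.9 - 13.5 = -3.6

-21.0000 - 3.6000i


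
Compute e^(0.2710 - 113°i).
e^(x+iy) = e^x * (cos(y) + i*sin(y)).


e^0.2710 = 1.31128
cos(-113°) = -0.39073
sin(-113°) = -0.9205
Real = 1.31128*(-0.39073) = -0.5124
Imag = 1.31128*(-0.9205) = -1.2070

-0.5124 - 1.2070i


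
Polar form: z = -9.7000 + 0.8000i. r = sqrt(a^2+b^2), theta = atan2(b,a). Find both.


r = sqrt(94.09+0.64) = sqrt(94.73) = 9.7329
theta = atan2(0.8, -9.7) = 175.2852 degrees

r = 9.7329, theta = 175.2852 degrees


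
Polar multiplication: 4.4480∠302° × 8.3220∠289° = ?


r = 4.4480 * 8.3220 = 37.0163
theta = 302° + 289° = 591° = 231° (mod 360)

37.0163 cis(231°)


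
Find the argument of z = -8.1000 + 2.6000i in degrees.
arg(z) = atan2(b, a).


Re = -8.1, Im = 2.6
arg = atan2(2.6, -8.1) = 162.2040 degrees

arg(z) = 162.2040 degrees


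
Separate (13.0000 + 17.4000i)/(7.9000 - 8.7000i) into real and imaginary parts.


Multiply by conjugate: (13.0000 + 17.4000i)(7.9000 + 8.7000i) / (7.9^2 + (-8.7)^2)
Numerator real = 13*7.9 + 17.4*(-8.7) = -48.68
Numerator imag = 17.4*7.9 - 13*(-8.7) = 250.56
Denominator = 138.1
Re(z) = -48.68/138.1 = -0.3525
Im(z) = 250.56/138.1 = 1.8143

Re(z) = -0.3525, Im(z) = 1.8143


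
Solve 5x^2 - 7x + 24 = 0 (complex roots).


disc = (-7)^2 - 4*5*24 = 49 - 480 = -431
sqrt(|disc|) = sqrt(431) = 20.7605
Real part = 7/(2*5) = 0.7000
Imag part = 20.7605/(2*5) = 2.0761

0.7000 ± 2.0761i


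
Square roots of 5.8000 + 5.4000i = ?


|z| = sqrt(33.64+29.16) = 7.9246
sqrt((|z|+a)/2) = sqrt((7.9246+5.8)/2) = sqrt(6.8623) = 2.6196
sqrt((|z|-a)/2) = sqrt((7.9246-5.8)/2) = sqrt(1.0623) = 1.0307

±(2.6196 + 1.0307i) i.e. 2.6196 + 1.0307i and -2.6196 - 1.0307i


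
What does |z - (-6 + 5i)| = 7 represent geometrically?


|z - z0| = r is a circle with center z0 and radius r.
Center = (-6, 5), radius = 7

Circle with center (-6, 5) and radius 7


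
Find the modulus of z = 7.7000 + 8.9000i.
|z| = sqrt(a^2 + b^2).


|z| = sqrt(7.7^2 + 8.9^2) = sqrt(59.29 + 79.21) = sqrt(138.5) = 11.7686

|z| = 11.7686


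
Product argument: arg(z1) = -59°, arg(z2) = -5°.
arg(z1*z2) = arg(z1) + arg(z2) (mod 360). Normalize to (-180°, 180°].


arg(z1*z2) = -59° - 5° = -64°
Normalized to (-180°, 180°]: -64°

-64°


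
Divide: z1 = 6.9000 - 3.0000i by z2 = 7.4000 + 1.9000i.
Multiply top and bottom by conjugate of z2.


Conjugate of z2 = 7.4000 - 1.9000i
Numerator: (6.9000 - 3.0000i)(7.4000 - 1.9000i) = 45.3600 - 35.3100i
Denominator: 7.4^2 + 1.9^2 = 58.37
Result = (45.3600 - 35.3100i)/58.37

0.7771 - 0.6049i


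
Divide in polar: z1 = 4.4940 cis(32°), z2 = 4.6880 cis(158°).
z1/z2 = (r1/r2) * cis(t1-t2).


r = 4.4940 / 4.6880 = 0.9586
theta = 32° - 158° = -126° = 234° (mod 360)

0.9586 cis(234°)


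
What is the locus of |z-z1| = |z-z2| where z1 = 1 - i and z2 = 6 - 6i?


Equal distances means the locus is the perpendicular bisector of z1 and z2.
Midpoint = ((1+6)/2, (-1+(-6))/2) = (3.5000, -3.5000)

Perpendicular bisector through (3.5000, -3.5000)


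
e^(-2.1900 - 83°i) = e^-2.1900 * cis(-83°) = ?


e^-2.1900 = 0.1119
cos(-83°) = 0.1219
sin(-83°) = -0.9925
Real = 0.1119*0.1219 = 0.0136
Imag = 0.1119*(-0.9925) = -0.1111

0.0136 - 0.1111i


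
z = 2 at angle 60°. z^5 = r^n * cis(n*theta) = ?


r^5 = 2^5 = 32
n*theta = 5*60° = 300° = 300° (mod 360)
a = 32*cos(300°) = 16.0000
b = 32*sin(300°) = -27.7128

32 cis(300°) = 16.0000 - 27.7128i


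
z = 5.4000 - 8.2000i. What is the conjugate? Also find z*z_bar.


z_bar = 5.4000 + 8.2000i
z*z_bar = 5.4^2 + (-8.2)^2 = 29.16 + 67.24 = 96.4

z_bar = 5.4000 + 8.2000i, z*z_bar = 96.4


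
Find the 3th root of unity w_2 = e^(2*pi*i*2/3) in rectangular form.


Angle = 360*2/3 = 240°
a = cos(240°) = -0.5000
b = sin(240°) = -0.8660

-0.5000 - 0.8660i


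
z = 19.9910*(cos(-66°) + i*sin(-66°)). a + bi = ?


a = 19.9910*cos(-66°) = 19.9910*0.40674 = 8.1311
b = 19.9910*sin(-66°) = 19.9910*(-0.913545) = -18.2627

8.1311 - 18.2627i


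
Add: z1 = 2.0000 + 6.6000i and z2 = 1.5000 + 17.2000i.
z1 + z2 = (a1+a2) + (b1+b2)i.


Real: 2 + 1.5 = 3.5
Imag: 6.6 + 17.2 = 23.8

3.5000 + 23.8000i


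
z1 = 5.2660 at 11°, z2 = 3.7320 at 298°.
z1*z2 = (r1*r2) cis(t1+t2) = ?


r = 5.2660 * 3.7320 = 19.6527
theta = 11° + 298° = 309° = 309° (mod 360)

19.6527 cis(309°)


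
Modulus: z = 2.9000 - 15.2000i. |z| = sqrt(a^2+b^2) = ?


|z| = sqrt(2.9^2 + (-15.2)^2) = sqrt(8.41 + 231.04) = sqrt(239.45) = 15.4742

|z| = 15.4742


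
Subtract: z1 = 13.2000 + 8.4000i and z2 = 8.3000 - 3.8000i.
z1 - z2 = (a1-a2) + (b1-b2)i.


Real: 13.2 - 8.3 = 4.9
Imag: 8.4 + 3.8 = 12.2

4.9000 + 12.2000i


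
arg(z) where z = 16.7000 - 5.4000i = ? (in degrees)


Re = 16.7, Im = -5.4
arg = atan2(-5.4, 16.7) = -17.9188 degrees

arg(z) = -17.9188 degrees


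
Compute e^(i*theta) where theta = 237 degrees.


cos(237°) = -0.5446
sin(237°) = -0.8387

e^(i*237°) = -0.5446 - 0.8387i


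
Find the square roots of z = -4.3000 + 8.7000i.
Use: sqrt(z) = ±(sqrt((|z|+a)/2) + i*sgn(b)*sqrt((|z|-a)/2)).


|z| = sqrt(18.49+75.69) = 9.7046
sqrt((|z|+a)/2) = sqrt((9.7046+(-4.3))/2) = sqrt(2.7023) = 1.6439
sqrt((|z|-a)/2) = sqrt((9.7046-(-4.3))/2) = sqrt(7.0023) = 2.6462

±(1.6439 + 2.6462i) i.e. 1.6439 + 2.6462i and -1.6439 - 2.6462i


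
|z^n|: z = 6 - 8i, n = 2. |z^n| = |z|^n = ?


|z| = sqrt(36+64) = sqrt(100) = 10
|z^2| = |z|^2 = 10^2 = 100

|z^2| = 100


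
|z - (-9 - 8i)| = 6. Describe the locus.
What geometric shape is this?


|z - z0| = r is a circle with center z0 and radius r.
Center = (-9, -8), radius = 6

Circle with center (-9, -8) and radius 6


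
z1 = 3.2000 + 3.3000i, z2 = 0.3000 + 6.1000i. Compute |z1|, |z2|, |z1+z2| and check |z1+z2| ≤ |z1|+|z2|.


|z1| = sqrt(3.2^2 + 3.3^2) = sqrt(21.13) = 4.5967
|z2| = sqrt(0.3^2 + 6.1^2) = sqrt(37.3) = 6.1074
z1+z2 = 3.5000 + 9.4000i
|z1+z2| = sqrt(100.61) = 10.0305
|z1|+|z2| = 4.5967 + 6.1074 = 10.7041

|z1+z2| = 10.0305 ≤ |z1|+|z2| = 10.7041 (verified)


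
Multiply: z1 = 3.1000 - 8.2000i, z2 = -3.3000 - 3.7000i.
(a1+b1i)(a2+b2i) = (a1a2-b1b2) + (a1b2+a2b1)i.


Real = 3.1*(-3.3) - (-8.2)*(-3.7) = -10.23 - 30.34 = -40.57
Imag = 3.1*(-3.7) - (3.3)*(-8.2) = -11.47 + 27.06 = 15.59

-40.5700 + 15.5900i


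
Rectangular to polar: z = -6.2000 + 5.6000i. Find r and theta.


r = sqrt(38.44+31.36) = sqrt(69.8) = 8.3546
theta = atan2(5.6, -6.2) = 137.9108 degrees

r = 8.3546, theta = 137.9108 degrees


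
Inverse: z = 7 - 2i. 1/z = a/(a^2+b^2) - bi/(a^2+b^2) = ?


|z|^2 = 49+4 = 53
1/z = (7 + 2i)/53

1/z = 0.1321 + 0.0377i


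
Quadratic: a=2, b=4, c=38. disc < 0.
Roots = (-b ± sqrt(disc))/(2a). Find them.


disc = 4^2 - 4*2*38 = 16 - 304 = -288
sqrt(|disc|) = sqrt(288) = 16.9706
Real part = -4/(2*2) = -1.0000
Imag part = 16.9706/(2*2) = 4.2426

-1.0000 ± 4.2426i


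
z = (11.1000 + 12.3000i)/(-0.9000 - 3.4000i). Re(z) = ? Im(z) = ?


Multiply by conjugate: (11.1000 + 12.3000i)(-0.9000 + 3.4000i) / ((-0.9)^2 + (-3.4)^2)
Numerator real = 11.1*(-0.9) + 12.3*(-3.4) = -51.81
Numerator imag = 12.3*(-0.9) - 11.1*(-3.4) = 26.67
Denominator = 12.37
Re(z) = -51.81/12.37 = -4.1884
Im(z) = 26.67/12.37 = 2.1560

Re(z) = -4.1884, Im(z) = 2.1560


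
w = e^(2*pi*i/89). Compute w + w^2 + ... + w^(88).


With w = e^(2*pi*i/89), all 89 of the 89th roots of unity w^0 = 1, w, ..., w^(88) sum to 0: 1 + w + ... + w^(88) = (1 - w^89)/(1 - w) = 0 since w^89 = 1, w ≠ 1.
Removing the root 1: w + w^2 + ... + w^(88) = 0 - 1 = -1

Sum = -1


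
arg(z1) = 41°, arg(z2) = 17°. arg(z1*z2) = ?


arg(z1*z2) = 41° + 17° = 58°
Normalized to (-180°, 180°]: 58°

58°


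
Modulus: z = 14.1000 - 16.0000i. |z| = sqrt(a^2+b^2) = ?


|z| = sqrt(14.1^2 + (-16)^2) = sqrt(198.81 + 256) = sqrt(454.81) = 21.3263

|z| = 21.3263


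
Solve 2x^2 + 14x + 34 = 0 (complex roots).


disc = 14^2 - 4*2*34 = 196 - 272 = -76
sqrt(|disc|) = sqrt(76) = 8.7178
Real part = -14/(2*2) = -3.5000
Imag part = 8.7178/(2*2) = 2.1794

-3.5000 ± 2.1794i


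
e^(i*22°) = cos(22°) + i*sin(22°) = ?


cos(22°) = 0.9272
sin(22°) = 0.3746

e^(i*22°) = 0.9272 + 0.3746i


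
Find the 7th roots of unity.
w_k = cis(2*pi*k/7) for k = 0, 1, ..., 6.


The 7th roots of unity are cis(360k/7°) for k=0..6
Angle step = 360/7 = 51.4286°
Primitive root: cis(51.4286°)
Primitive root = 0.6235 + 0.7818i

7 roots at angles: 0°, 51.4286°, 102.8571°, 154.2857°, 205.7143°, 257.1429°, 308.5714°


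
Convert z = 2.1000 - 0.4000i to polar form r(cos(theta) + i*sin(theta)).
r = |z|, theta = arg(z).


r = sqrt(4.41+0.16) = sqrt(4.57) = 2.1378
theta = atan2(-0.4, 2.1) = -10.7843 degrees

r = 2.1378, theta = -10.7843 degrees


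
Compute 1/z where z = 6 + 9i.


|z|^2 = 36+81 = 117
1/z = (6 - 9i)/117

1/z = 0.0513 - 0.0769i


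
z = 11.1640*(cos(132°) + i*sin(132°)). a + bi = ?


a = 11.1640*cos(132°) = 11.1640*(-0.66913) = -7.4702
b = 11.1640*sin(132°) = 11.1640*0.743145 = 8.2965

-7.4702 + 8.2965i


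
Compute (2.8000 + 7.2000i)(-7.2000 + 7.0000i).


Real = 2.8*(-7.2) - 7.2*7 = -20.16 - 50.4 = -70.56
Imag = 2.8*7 - (7.2)*7.2 = 19.6 - (51.84) = -32.24

-70.5600 - 32.2400i


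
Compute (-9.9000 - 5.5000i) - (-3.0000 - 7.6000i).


Real: -9.9 + 3 = -6.9
Imag: -5.5 + 7.6 = 2.1

-6.9000 + 2.1000i


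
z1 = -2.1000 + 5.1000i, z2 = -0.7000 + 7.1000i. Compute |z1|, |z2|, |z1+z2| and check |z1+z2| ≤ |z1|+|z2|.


|z1| = sqrt((-2.1)^2 + 5.1^2) = sqrt(30.42) = 5.5154
|z2| = sqrt((-0.7)^2 + 7.1^2) = sqrt(50.9) = 7.1344
z1+z2 = -2.8000 + 12.2000i
|z1+z2| = sqrt(156.68) = 12.5172
|z1|+|z2| = 5.5154 + 7.1344 = 12.6498

|z1+z2| = 12.5172 ≤ |z1|+|z2| = 12.6498 (verified)


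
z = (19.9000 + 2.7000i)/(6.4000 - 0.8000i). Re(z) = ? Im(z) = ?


Multiply by conjugate: (19.9000 + 2.7000i)(6.4000 + 0.8000i) / (6.4^2 + (-0.8)^2)
Numerator real = 19.9*6.4 + 2.7*(-0.8) = 125.2
Numerator imag = 2.7*6.4 - 19.9*(-0.8) = 33.2
Denominator = 41.6
Re(z) = 125.2/41.6 = 3.0096
Im(z) = 33.2/41.6 = 0.7981

Re(z) = 3.0096, Im(z) = 0.7981


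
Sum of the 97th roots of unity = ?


The sum of all 97th roots of unity is 0.
Geometric series: (1 - w^97)/(1 - w) = (1-1)/(1-w) = 0 since w^97 = 1, w ≠ 1.
Alternatively: coefficient of z^96 in z^97 - 1 is 0.

0


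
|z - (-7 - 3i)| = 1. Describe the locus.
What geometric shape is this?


|z - z0| = r is a circle with center z0 and radius r.
Center = (-7, -3), radius = 1

Circle with center (-7, -3) and radius 1


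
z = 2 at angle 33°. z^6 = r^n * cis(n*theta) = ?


r^6 = 2^6 = 64
n*theta = 6*33° = 198° = 198° (mod 360)
a = 64*cos(198°) = -60.8676
b = 64*sin(198°) = -19.7771

64 cis(198°) = -60.8676 - 19.7771i


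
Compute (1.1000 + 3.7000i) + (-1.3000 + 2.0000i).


Real: 1.1 - 1.3 = -0.2
Imag: 3.7 + 2 = 5.7

-0.2000 + 5.7000i


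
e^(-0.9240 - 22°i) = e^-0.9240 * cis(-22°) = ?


e^-0.9240 = 0.3969
cos(-22°) = 0.9272
sin(-22°) = -0.3746
Real = 0.3969*0.9272 = 0.3680
Imag = 0.3969*(-0.3746) = -0.1487

0.3680 - 0.1487i


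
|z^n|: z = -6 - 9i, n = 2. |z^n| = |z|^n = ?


|z| = sqrt(36+81) = sqrt(117) = 10.8167
|z^2| = |z|^2 = (sqrt(117))^2 = 117

|z^2| = 117


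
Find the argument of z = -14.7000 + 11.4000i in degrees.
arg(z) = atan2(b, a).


Re = -14.7, Im = 11.4
arg = atan2(11.4, -14.7) = 142.2061 degrees

arg(z) = 142.2061 degrees


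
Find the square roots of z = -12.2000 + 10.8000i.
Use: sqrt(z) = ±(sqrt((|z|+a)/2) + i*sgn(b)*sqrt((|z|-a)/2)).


|z| = sqrt(148.84+116.64) = 16.2936
sqrt((|z|+a)/2) = sqrt((16.2936+(-12.2))/2) = sqrt(2.0468) = 1.4307
sqrt((|z|-a)/2) = sqrt((16.2936-(-12.2))/2) = sqrt(14.2468) = 3.7745

±(1.4307 + 3.7745i) i.e. 1.4307 + 3.7745i and -1.4307 - 3.7745i


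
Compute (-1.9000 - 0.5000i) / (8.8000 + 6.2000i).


Conjugate of z2 = 8.8000 - 6.2000i
Numerator: (-1.9000 - 0.5000i)(8.8000 - 6.2000i) = -19.8200 + 7.3800i
Denominator: 8.8^2 + 6.2^2 = 115.88
Result = (-19.8200 + 7.3800i)/115.88

-0.1710 + 0.0637i


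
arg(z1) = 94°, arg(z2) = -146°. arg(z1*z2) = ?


arg(z1*z2) = 94° - 146° = -52°
Normalized to (-180°, 180°]: -52°

-52°


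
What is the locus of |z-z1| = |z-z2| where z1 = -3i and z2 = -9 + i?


Equal distances means the locus is the perpendicular bisector of z1 and z2.
Midpoint = ((0+(-9))/2, (-3+1)/2) = (-4.5000, -1.0000)

Perpendicular bisector through (-4.5000, -1.0000)


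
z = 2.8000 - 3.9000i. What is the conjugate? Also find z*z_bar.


z_bar = 2.8000 + 3.9000i
z*z_bar = 2.8^2 + (-3.9)^2 = 7.84 + 15.21 = 23.05

z_bar = 2.8000 + 3.9000i, z*z_bar = 23.05


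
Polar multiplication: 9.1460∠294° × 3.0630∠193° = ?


r = 9.1460 * 3.0630 = 28.0142
theta = 294° + 193° = 487° = 127° (mod 360)

28.0142 cis(127°)


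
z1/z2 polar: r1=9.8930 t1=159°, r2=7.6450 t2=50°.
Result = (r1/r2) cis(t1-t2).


r = 9.8930 / 7.6450 = 1.2940
theta = 159° - 50° = 109° = 109° (mod 360)

1.2940 cis(109°)


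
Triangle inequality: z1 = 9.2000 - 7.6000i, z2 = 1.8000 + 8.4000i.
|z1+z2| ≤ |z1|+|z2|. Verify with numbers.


|z1| = sqrt(9.2^2 + (-7.6)^2) = sqrt(142.4) = 11.9331
|z2| = sqrt(1.8^2 + 8.4^2) = sqrt(73.8) = 8.5907
z1+z2 = 11.0000 + 0.8000i
|z1+z2| = sqrt(121.64) = 11.0291
|z1|+|z2| = 11.9331 + 8.5907 = 20.5238

|z1+z2| = 11.0291 ≤ |z1|+|z2| = 20.5238 (verified)


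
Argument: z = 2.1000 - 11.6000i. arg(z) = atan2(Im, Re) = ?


Re = 2.1, Im = -11.6
arg = atan2(-11.6, 2.1) = -79.7386 degrees

arg(z) = -79.7386 degrees


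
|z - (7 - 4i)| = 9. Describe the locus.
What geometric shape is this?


|z - z0| = r is a circle with center z0 and radius r.
Center = (7, -4), radius = 9

Circle with center (7, -4) and radius 9


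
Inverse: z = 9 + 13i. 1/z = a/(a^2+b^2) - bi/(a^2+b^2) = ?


|z|^2 = 81+169 = 250
1/z = (9 - 13i)/250

1/z = 0.0360 - 0.0520i


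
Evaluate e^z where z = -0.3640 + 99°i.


e^-0.3640 = 0.6949
cos(99°) = -0.1564
sin(99°) = 0.98769
Real = 0.6949*(-0.1564) = -0.1087
Imag = 0.6949*0.98769 = 0.6863

-0.1087 + 0.6863i


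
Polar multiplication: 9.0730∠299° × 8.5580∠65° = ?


r = 9.0730 * 8.5580 = 77.6467
theta = 299° + 65° = 364° = 4° (mod 360)

77.6467 cis(4°)


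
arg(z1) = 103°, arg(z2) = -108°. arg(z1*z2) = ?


arg(z1*z2) = 103° - 108° = -5°
Normalized to (-180°, 180°]: -5°

-5°


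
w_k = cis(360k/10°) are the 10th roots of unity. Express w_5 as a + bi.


Angle = 360*5/10 = 180°
a = cos(180°) = -1.0000
b = sin(180°) = 0

-1.0000 + 0i


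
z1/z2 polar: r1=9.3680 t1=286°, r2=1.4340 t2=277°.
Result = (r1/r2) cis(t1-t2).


r = 9.3680 / 1.4340 = 6.5328
theta = 286° - 277° = 9° = 9° (mod 360)

6.5328 cis(9°)


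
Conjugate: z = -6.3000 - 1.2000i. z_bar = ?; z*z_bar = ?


z_bar = -6.3000 + 1.2000i
z*z_bar = (-6.3)^2 + (-1.2)^2 = 39.69 + 1.44 = 41.13

z_bar = -6.3000 + 1.2000i, z*z_bar = 41.13


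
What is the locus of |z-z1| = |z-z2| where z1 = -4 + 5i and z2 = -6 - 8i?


Equal distances means the locus is the perpendicular bisector of z1 and z2.
Midpoint = ((-4+(-6))/2, (5+(-8))/2) = (-5.0000, -1.5000)

Perpendicular bisector through (-5.0000, -1.5000)


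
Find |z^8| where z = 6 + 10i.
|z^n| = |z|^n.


|z| = sqrt(36+100) = sqrt(136) = 11.6619
|z^8| = |z|^8 = (sqrt(136))^8 = 136^4 = 342102016

|z^8| = 342102016


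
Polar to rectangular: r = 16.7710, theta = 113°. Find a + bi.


a = 16.7710*cos(113°) = 16.7710*(-0.3907311) = -6.5530
b = 16.7710*sin(113°) = 16.7710*0.920505 = 15.4378

-6.5530 + 15.4378i


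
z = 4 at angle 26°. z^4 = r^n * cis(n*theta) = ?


r^4 = 4^4 = 256
n*theta = 4*26° = 104° = 104° (mod 360)
a = 256*cos(104°) = -61.9320
b = 256*sin(104°) = 248.3957

256 cis(104°) = -61.9320 + 248.3957i


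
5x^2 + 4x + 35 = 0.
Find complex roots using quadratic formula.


disc = 4^2 - 4*5*35 = 16 - 700 = -684
sqrt(|disc|) = sqrt(684) = 26.1534
Real part = -4/(2*5) = -0.4000
Imag part = 26.1534/(2*5) = 2.6153

-0.4000 ± 2.6153i


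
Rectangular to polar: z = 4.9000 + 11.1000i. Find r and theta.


r = sqrt(24.01+123.21) = sqrt(147.22) = 12.1334
theta = atan2(11.1, 4.9) = 66.1813 degrees

r = 12.1334, theta = 66.1813 degrees


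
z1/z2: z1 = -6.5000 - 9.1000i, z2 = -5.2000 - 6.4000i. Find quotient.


Conjugate of z2 = -5.2000 + 6.4000i
Numerator: (-6.5000 - 9.1000i)(-5.2000 + 6.4000i) = 92.0400 + 5.7200i
Denominator: (-5.2)^2 + (-6.4)^2 = 68
Result = (92.0400 + 5.7200i)/68

1.3535 + 0.0841i


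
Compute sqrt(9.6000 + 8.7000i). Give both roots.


|z| = sqrt(92.16+75.69) = 12.9557
sqrt((|z|+a)/2) = sqrt((12.9557+9.6)/2) = sqrt(11.2778) = 3.3583
sqrt((|z|-a)/2) = sqrt((12.9557-9.6)/2) = sqrt(1.6778) = 1.2953

±(3.3583 + 1.2953i) i.e. 3.3583 + 1.2953i and -3.3583 - 1.2953i


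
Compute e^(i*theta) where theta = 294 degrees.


cos(294°) = 0.4067
sin(294°) = -0.9135

e^(i*294°) = 0.4067 - 0.9135i


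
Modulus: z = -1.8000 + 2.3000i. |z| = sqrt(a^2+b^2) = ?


|z| = sqrt((-1.8)^2 + 2.3^2) = sqrt(3.24 + 5.29) = sqrt(8.53) = 2.9206

|z| = 2.9206


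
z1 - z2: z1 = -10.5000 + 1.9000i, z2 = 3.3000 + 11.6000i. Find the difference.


Real: -10.5 - 3.3 = -13.8
Imag: 1.9 - 11.6 = -9.7

-13.8000 - 9.7000i


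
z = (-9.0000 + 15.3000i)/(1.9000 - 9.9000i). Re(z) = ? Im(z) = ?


Multiply by conjugate: (-9.0000 + 15.3000i)(1.9000 + 9.9000i) / (1.9^2 + (-9.9)^2)
Numerator real = -9*1.9 + 15.3*(-9.9) = -168.57
Numerator imag = 15.3*1.9 - (-9)*(-9.9) = -60.03
Denominator = 101.62
Re(z) = -168.57/101.62 = -1.6588
Im(z) = -60.03/101.62 = -0.5907

Re(z) = -1.6588, Im(z) = -0.5907


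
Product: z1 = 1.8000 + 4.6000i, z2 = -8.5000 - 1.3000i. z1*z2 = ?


Real = 1.8*(-8.5) - 4.6*(-1.3) = -15.3 - (-5.98) = -9.32
Imag = 1.8*(-1.3) - (8.5)*4.6 = -2.34 - (39.1) = -41.44

-9.3200 - 41.4400i


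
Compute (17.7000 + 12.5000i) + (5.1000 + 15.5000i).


Real: 17.7 + 5.1 = 22.8
Imag: 12.5 + 15.5 = 28

22.8000 + 28.0000i


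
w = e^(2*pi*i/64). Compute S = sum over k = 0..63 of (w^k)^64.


The roots are w_k = w^k with w = e^(2*pi*i/64), and (w^k)^64 = (w^64)^k.
So S = 1 + u + u^2 + ... + u^(63) with u = w^64.
64 = 1*64 + 0, so 64 is a multiple of 64 and u = (w^64)^1 = 1.
Every one of the 64 terms equals 1: S = 64

S = 64


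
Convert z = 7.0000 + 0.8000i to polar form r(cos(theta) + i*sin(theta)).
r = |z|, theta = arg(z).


r = sqrt(49+0.64) = sqrt(49.64) = 7.0456
theta = atan2(0.8, 7) = 6.5198 degrees

r = 7.0456, theta = 6.5198 degrees


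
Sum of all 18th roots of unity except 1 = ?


With w = e^(2*pi*i/18), all 18 of the 18th roots of unity w^0 = 1, w, ..., w^(17) sum to 0: 1 + w + ... + w^(17) = (1 - w^18)/(1 - w) = 0 since w^18 = 1, w ≠ 1.
Removing the root 1: w + w^2 + ... + w^(17) = 0 - 1 = -1

Sum = -1


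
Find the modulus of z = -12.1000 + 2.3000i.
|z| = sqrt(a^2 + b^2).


|z| = sqrt((-12.1)^2 + 2.3^2) = sqrt(146.41 + 5.29) = sqrt(151.7) = 12.3167

|z| = 12.3167


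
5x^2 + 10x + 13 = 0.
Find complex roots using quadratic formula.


disc = 10^2 - 4*5*13 = 100 - 260 = -160
sqrt(|disc|) = sqrt(160) = 12.6491
Real part = -10/(2*5) = -1.0000
Imag part = 12.6491/(2*5) = 1.2649

-1.0000 ± 1.2649i


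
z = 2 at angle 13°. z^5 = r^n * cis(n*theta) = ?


r^5 = 2^5 = 32
n*theta = 5*13° = 65° = 65° (mod 360)
a = 32*cos(65°) = 13.5238
b = 32*sin(65°) = 29.0018

32 cis(65°) = 13.5238 + 29.0018i


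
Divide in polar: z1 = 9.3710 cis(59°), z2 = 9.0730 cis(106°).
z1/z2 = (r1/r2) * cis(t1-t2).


r = 9.3710 / 9.0730 = 1.0328
theta = 59° - 106° = -47° = 313° (mod 360)

1.0328 cis(313°)


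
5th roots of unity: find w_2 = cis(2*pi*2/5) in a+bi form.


Angle = 360*2/5 = 144°
a = cos(144°) = -0.8090
b = sin(144°) = 0.5878

-0.8090 + 0.5878i


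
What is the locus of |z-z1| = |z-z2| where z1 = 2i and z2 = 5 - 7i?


Equal distances means the locus is the perpendicular bisector of z1 and z2.
Midpoint = ((0+5)/2, (2+(-7))/2) = (2.5000, -2.5000)

Perpendicular bisector through (2.5000, -2.5000)


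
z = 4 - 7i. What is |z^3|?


|z| = sqrt(16+49) = sqrt(65) = 8.0623
|z^3| = |z|^3 = (sqrt(65))^3 = 65*sqrt(65)

|z^3| = 65*sqrt(65) ≈ 524.0468


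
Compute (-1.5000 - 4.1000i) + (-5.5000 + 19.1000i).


Real: -1.5 - 5.5 = -7
Imag: -4.1 + 19.1 = 15

-7.0000 + 15.0000i


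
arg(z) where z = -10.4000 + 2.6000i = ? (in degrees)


Re = -10.4, Im = 2.6
arg = atan2(2.6, -10.4) = 165.9638 degrees

arg(z) = 165.9638 degrees


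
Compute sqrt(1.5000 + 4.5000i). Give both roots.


|z| = sqrt(2.25+20.25) = 4.7434
sqrt((|z|+a)/2) = sqrt((4.7434+1.5)/2) = sqrt(3.1217) = 1.7668
sqrt((|z|-a)/2) = sqrt((4.7434-1.5)/2) = sqrt(1.6217) = 1.2735

±(1.7668 + 1.2735i) i.e. 1.7668 + 1.2735i and -1.7668 - 1.2735i


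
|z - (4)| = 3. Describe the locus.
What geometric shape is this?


|z - z0| = r is a circle with center z0 and radius r.
Center = (4, 0), radius = 3

Circle with center (4, 0) and radius 3


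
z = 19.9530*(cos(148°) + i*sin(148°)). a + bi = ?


a = 19.9530*cos(148°) = 19.9530*(-0.84805) = -16.9211
b = 19.9530*sin(148°) = 19.9530*0.52992 = 10.5735

-16.9211 + 10.5735i


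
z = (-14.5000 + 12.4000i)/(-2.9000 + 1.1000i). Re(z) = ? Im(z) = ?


Multiply by conjugate: (-14.5000 + 12.4000i)(-2.9000 - 1.1000i) / ((-2.9)^2 + 1.1^2)
Numerator real = -14.5*(-2.9) + 12.4*1.1 = 55.69
Numerator imag = 12.4*(-2.9) - (-14.5)*1.1 = -20.01
Denominator = 9.62
Re(z) = 55.69/9.62 = 5.7890
Im(z) = -20.01/9.62 = -2.0800

Re(z) = 5.7890, Im(z) = -2.0800


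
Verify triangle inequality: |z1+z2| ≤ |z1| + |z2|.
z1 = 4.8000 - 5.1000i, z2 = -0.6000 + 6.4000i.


|z1| = sqrt(4.8^2 + (-5.1)^2) = sqrt(49.05) = 7.0036
|z2| = sqrt((-0.6)^2 + 6.4^2) = sqrt(41.32) = 6.4281
z1+z2 = 4.2000 + 1.3000i
|z1+z2| = sqrt(19.33) = 4.3966
|z1|+|z2| = 7.0036 + 6.4281 = 13.4317

|z1+z2| = 4.3966 ≤ |z1|+|z2| = 13.4317 (verified)


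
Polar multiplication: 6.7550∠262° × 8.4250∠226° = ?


r = 6.7550 * 8.4250 = 56.9109
theta = 262° + 226° = 488° = 128° (mod 360)

56.9109 cis(128°)


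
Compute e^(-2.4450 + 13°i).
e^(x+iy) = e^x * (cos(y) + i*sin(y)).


e^-2.4450 = 0.0867
cos(13°) = 0.9744
sin(13°) = 0.225
Real = 0.0867*0.9744 = 0.0845
Imag = 0.0867*0.225 = 0.0195

0.0845 + 0.0195i


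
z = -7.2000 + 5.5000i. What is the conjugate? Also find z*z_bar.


z_bar = -7.2000 - 5.5000i
z*z_bar = (-7.2)^2 + 5.5^2 = 51.84 + 30.25 = 82.09

z_bar = -7.2000 - 5.5000i, z*z_bar = 82.09


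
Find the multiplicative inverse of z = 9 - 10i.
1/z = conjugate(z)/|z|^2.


|z|^2 = 81+100 = 181
1/z = (9 + 10i)/181

1/z = 0.0497 + 0.0552i


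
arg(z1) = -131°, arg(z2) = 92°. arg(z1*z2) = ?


arg(z1*z2) = -131° + 92° = -39°
Normalized to (-180°, 180°]: -39°

-39°


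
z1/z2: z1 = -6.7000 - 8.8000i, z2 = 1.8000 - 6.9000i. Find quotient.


Conjugate of z2 = 1.8000 + 6.9000i
Numerator: (-6.7000 - 8.8000i)(1.8000 + 6.9000i) = 48.6600 - 62.0700i
Denominator: 1.8^2 + (-6.9)^2 = 50.85
Result = (48.6600 - 62.0700i)/50.85

0.9569 - 1.2206i


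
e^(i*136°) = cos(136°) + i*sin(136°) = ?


cos(136°) = -0.7193
sin(136°) = 0.6947

e^(i*136°) = -0.7193 + 0.6947i


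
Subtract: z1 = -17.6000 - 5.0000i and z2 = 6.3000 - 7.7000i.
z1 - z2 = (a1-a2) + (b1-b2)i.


Real: -17.6 - 6.3 = -23.9
Imag: -5 + 7.7 = 2.7

-23.9000 + 2.7000i


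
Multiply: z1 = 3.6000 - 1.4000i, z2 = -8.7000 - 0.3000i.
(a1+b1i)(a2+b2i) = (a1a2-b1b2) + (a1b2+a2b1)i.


Real = 3.6*(-8.7) - (-1.4)*(-0.3) = -31.32 - 0.42 = -31.74
Imag = 3.6*(-0.3) - (8.7)*(-1.4) = -1.08 + 12.18 = 11.1

-31.7400 + 11.1000i


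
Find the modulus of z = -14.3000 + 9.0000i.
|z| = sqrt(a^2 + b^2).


|z| = sqrt((-14.3)^2 + 9^2) = sqrt(204.49 + 81) = sqrt(285.49) = 16.8964

|z| = 16.8964


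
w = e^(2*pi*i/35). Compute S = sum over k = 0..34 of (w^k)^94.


The roots are w_k = w^k with w = e^(2*pi*i/35), and (w^k)^94 = (w^94)^k.
So S = 1 + u + u^2 + ... + u^(34) with u = w^94.
94 = 2*35 + 24, so 94 is not a multiple of 35: u = (w^35)^2 * w^24 = w^24 ≠ 1 (w is a primitive 35th root), while u^35 = (w^35)^94 = 1.
Geometric series: S = (1 - u^35)/(1 - u) = (1 - 1)/(1 - u) = 0

S = 0


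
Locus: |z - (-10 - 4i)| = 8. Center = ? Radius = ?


|z - z0| = r is a circle with center z0 and radius r.
Center = (-10, -4), radius = 8

Circle with center (-10, -4) and radius 8


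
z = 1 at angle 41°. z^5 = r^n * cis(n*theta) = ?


r^5 = 1^5 = 1
n*theta = 5*41° = 205° = 205° (mod 360)
a = 1*cos(205°) = -0.9063
b = 1*sin(205°) = -0.4226

1 cis(205°) = -0.9063 - 0.4226i


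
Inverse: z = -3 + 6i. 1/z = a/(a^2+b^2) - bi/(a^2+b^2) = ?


|z|^2 = 9+36 = 45
1/z = (-3 - 6i)/45

1/z = -0.0667 - 0.1333i


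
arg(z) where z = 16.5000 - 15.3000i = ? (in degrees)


Re = 16.5, Im = -15.3
arg = atan2(-15.3, 16.5) = -42.8389 degrees

arg(z) = -42.8389 degrees


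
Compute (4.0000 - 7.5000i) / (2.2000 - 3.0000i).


Conjugate of z2 = 2.2000 + 3.0000i
Numerator: (4.0000 - 7.5000i)(2.2000 + 3.0000i) = 31.3000 - 4.5000i
Denominator: 2.2^2 + (-3)^2 = 13.84
Result = (31.3000 - 4.5000i)/13.84

2.2616 - 0.3251i


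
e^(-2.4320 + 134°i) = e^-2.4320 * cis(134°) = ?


e^-2.4320 = 0.08786
cos(134°) = -0.6947
sin(134°) = 0.7193
Real = 0.08786*(-0.6947) = -0.0610
Imag = 0.08786*0.7193 = 0.0632

-0.0610 + 0.0632i


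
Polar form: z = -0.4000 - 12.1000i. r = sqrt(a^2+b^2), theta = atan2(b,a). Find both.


r = sqrt(0.16+146.41) = sqrt(146.57) = 12.1066
theta = atan2(-12.1, -0.4) = -91.8934 degrees

r = 12.1066, theta = -91.8934 degrees


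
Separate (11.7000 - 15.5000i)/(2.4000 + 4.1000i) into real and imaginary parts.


Multiply by conjugate: (11.7000 - 15.5000i)(2.4000 - 4.1000i) / (2.4^2 + 4.1^2)
Numerator real = 11.7*2.4 - (15.5)*4.1 = -35.47
Numerator imag = -15.5*2.4 - 11.7*4.1 = -85.17
Denominator = 22.57
Re(z) = -35.47/22.57 = -1.5716
Im(z) = -85.17/22.57 = -3.7736

Re(z) = -1.5716, Im(z) = -3.7736


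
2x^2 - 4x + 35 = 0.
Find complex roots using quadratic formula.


disc = (-4)^2 - 4*2*35 = 16 - 280 = -264
sqrt(|disc|) = sqrt(264) = 16.2481
Real part = 4/(2*2) = 1.0000
Imag part = 16.2481/(2*2) = 4.0620

1.0000 ± 4.0620i


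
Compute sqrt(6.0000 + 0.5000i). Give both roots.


|z| = sqrt(36+0.25) = 6.0208
sqrt((|z|+a)/2) = sqrt((6.0208+6)/2) = sqrt(6.0104) = 2.4516
sqrt((|z|-a)/2) = sqrt((6.0208-6)/2) = sqrt(0.0104) = 0.1020

±(2.4516 + 0.1020i) i.e. 2.4516 + 0.1020i and -2.4516 - 0.1020i


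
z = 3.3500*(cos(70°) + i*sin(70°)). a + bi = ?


a = 3.3500*cos(70°) = 3.3500*0.34202 = 1.1458
b = 3.3500*sin(70°) = 3.3500*0.9397 = 3.1480

1.1458 + 3.1480i


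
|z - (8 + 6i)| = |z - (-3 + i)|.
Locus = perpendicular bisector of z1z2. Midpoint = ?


Equal distances means the locus is the perpendicular bisector of z1 and z2.
Midpoint = ((8+(-3))/2, (6+1)/2) = (2.5000, 3.5000)

Perpendicular bisector through (2.5000, 3.5000)


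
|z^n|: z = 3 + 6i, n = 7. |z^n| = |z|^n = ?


|z| = sqrt(9+36) = sqrt(45) = 6.7082
|z^7| = |z|^7 = (sqrt(45))^7 = 45^3 * sqrt(45) = 91125*sqrt(45)

|z^7| = 91125*sqrt(45) ≈ 611285.0833


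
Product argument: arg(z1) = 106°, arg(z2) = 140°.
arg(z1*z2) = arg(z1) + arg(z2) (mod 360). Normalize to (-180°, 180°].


arg(z1*z2) = 106° + 140° = 246°
Normalized to (-180°, 180°]: -114°

-114°


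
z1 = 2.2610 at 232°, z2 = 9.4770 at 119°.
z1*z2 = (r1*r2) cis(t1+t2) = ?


r = 2.2610 * 9.4770 = 21.4275
theta = 232° + 119° = 351° = 351° (mod 360)

21.4275 cis(351°)


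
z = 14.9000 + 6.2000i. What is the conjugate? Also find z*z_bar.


z_bar = 14.9000 - 6.2000i
z*z_bar = 14.9^2 + 6.2^2 = 222.01 + 38.44 = 260.45

z_bar = 14.9000 - 6.2000i, z*z_bar = 260.45


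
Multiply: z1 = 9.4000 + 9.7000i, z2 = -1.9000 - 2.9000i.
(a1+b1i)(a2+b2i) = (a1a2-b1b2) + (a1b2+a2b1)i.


Real = 9.4*(-1.9) - 9.7*(-2.9) = -17.86 - (-28.13) = 10.27
Imag = 9.4*(-2.9) - (1.9)*9.7 = -27.26 - (18.43) = -45.69

10.2700 - 45.6900i


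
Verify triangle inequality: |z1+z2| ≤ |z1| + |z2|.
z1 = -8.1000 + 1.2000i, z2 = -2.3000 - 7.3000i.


|z1| = sqrt((-8.1)^2 + 1.2^2) = sqrt(67.05) = 8.1884
|z2| = sqrt((-2.3)^2 + (-7.3)^2) = sqrt(58.58) = 7.6538
z1+z2 = -10.4000 - 6.1000i
|z1+z2| = sqrt(145.37) = 12.0569
|z1|+|z2| = 8.1884 + 7.6538 = 15.8422

|z1+z2| = 12.0569 ≤ |z1|+|z2| = 15.8422 (verified)


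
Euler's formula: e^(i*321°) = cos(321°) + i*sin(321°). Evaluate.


cos(321°) = 0.7771
sin(321°) = -0.6293

e^(i*321°) = 0.7771 - 0.6293i


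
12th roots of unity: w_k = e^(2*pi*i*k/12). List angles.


The 12th roots of unity are cis(360k/12°) for k=0..11
Angle step = 360/12 = 30°
Primitive root: cis(30°)
Primitive root = 0.8660 + 0.5000i

12 roots at angles: 0°, 30°, 60°, 90°, 120°, 150°, 180°, 210°, 240°, 270°, 300°, 330°


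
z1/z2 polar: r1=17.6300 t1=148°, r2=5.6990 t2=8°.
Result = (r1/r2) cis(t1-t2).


r = 17.6300 / 5.6990 = 3.0935
theta = 148° - 8° = 140° = 140° (mod 360)

3.0935 cis(140°)


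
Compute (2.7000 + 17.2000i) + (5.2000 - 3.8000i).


Real: 2.7 + 5.2 = 7.9
Imag: 17.2 - 3.8 = 13.4

7.9000 + 13.4000i


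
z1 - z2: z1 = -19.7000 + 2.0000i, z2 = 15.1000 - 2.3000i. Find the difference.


Real: -19.7 - 15.1 = -34.8
Imag: 2 + 2.3 = 4.3

-34.8000 + 4.3000i


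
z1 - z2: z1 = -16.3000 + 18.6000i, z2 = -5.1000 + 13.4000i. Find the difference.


Real: -16.3 + 5.1 = -11.2
Imag: 18.6 - 13.4 = 5.2

-11.2000 + 5.2000i


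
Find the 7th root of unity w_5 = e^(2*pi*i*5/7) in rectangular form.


Angle = 360*5/7 = 257.1429°
a = cos(257.1429°) = -0.2225
b = sin(257.1429°) = -0.9749

-0.2225 - 0.9749i


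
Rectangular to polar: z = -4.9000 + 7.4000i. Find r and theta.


r = sqrt(24.01+54.76) = sqrt(78.77) = 8.8752
theta = atan2(7.4, -4.9) = 123.5110 degrees

r = 8.8752, theta = 123.5110 degrees


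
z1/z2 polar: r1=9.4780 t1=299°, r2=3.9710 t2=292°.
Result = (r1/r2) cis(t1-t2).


r = 9.4780 / 3.9710 = 2.3868
theta = 299° - 292° = 7° = 7° (mod 360)

2.3868 cis(7°)


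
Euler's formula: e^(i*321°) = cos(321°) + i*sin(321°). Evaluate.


cos(321°) = 0.7771
sin(321°) = -0.6293

e^(i*321°) = 0.7771 - 0.6293i


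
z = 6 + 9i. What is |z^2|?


|z| = sqrt(36+81) = sqrt(117) = 10.8167
|z^2| = |z|^2 = (sqrt(117))^2 = 117

|z^2| = 117


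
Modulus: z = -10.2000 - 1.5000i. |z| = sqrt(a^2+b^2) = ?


|z| = sqrt((-10.2)^2 + (-1.5)^2) = sqrt(104.04 + 2.25) = sqrt(106.29) = 10.3097

|z| = 10.3097


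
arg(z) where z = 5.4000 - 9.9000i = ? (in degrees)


Re = 5.4, Im = -9.9
arg = atan2(-9.9, 5.4) = -61.3895 degrees

arg(z) = -61.3895 degrees


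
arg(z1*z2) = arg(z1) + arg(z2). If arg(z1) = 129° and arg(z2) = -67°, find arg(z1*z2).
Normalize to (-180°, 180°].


arg(z1*z2) = 129° - 67° = 62°
Normalized to (-180°, 180°]: 62°

62°


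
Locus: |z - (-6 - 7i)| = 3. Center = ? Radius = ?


|z - z0| = r is a circle with center z0 and radius r.
Center = (-6, -7), radius = 3

Circle with center (-6, -7) and radius 3


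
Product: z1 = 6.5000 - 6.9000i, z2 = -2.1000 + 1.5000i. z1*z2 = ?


Real = 6.5*(-2.1) - (-6.9)*1.5 = -13.65 - (-10.35) = -3.3
Imag = 6.5*1.5 - (2.1)*(-6.9) = 9.75 + 14.49 = 24.24

-3.3000 + 24.2400i


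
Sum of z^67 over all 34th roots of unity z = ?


The roots are w_k = w^k with w = e^(2*pi*i/34), and (w^k)^67 = (w^67)^k.
So S = 1 + u + u^2 + ... + u^(33) with u = w^67.
67 = 1*34 + 33, so 67 is not a multiple of 34: u = (w^34)^1 * w^33 = w^33 ≠ 1 (w is a primitive 34th root), while u^34 = (w^34)^67 = 1.
Geometric series: S = (1 - u^34)/(1 - u) = (1 - 1)/(1 - u) = 0

S = 0


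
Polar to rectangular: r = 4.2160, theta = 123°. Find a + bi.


a = 4.2160*cos(123°) = 4.2160*(-0.54464) = -2.2962
b = 4.2160*sin(123°) = 4.2160*0.83867 = 3.5358

-2.2962 + 3.5358i


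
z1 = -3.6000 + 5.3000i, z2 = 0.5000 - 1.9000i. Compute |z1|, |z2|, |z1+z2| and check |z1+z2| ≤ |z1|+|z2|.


|z1| = sqrt((-3.6)^2 + 5.3^2) = sqrt(41.05) = 6.4070
|z2| = sqrt(0.5^2 + (-1.9)^2) = sqrt(3.86) = 1.9647
z1+z2 = -3.1000 + 3.4000i
|z1+z2| = sqrt(21.17) = 4.6011
|z1|+|z2| = 6.4070 + 1.9647 = 8.3717

|z1+z2| = 4.6011 ≤ |z1|+|z2| = 8.3717 (verified)


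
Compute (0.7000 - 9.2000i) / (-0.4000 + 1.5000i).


Conjugate of z2 = -0.4000 - 1.5000i
Numerator: (0.7000 - 9.2000i)(-0.4000 - 1.5000i) = -14.0800 + 2.6300i
Denominator: (-0.4)^2 + 1.5^2 = 2.41
Result = (-14.0800 + 2.6300i)/2.41

-5.8423 + 1.0913i


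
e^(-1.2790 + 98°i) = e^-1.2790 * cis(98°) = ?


e^-1.2790 = 0.2783
cos(98°) = -0.1392
sin(98°) = 0.9903
Real = 0.2783*(-0.1392) = -0.0387
Imag = 0.2783*0.9903 = 0.2756

-0.0387 + 0.2756i


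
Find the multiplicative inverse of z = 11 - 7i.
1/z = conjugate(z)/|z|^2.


|z|^2 = 121+49 = 170
1/z = (11 + 7i)/170

1/z = 0.0647 + 0.0412i


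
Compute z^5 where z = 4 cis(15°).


r^5 = 4^5 = 1024
n*theta = 5*15° = 75° = 75° (mod 360)
a = 1024*cos(75°) = 265.0307
b = 1024*sin(75°) = 989.1080

1024 cis(75°) = 265.0307 + 989.1080i


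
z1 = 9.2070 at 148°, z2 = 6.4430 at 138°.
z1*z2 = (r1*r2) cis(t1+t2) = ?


r = 9.2070 * 6.4430 = 59.3207
theta = 148° + 138° = 286° = 286° (mod 360)

59.3207 cis(286°)


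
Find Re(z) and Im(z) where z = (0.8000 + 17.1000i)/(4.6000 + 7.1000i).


Multiply by conjugate: (0.8000 + 17.1000i)(4.6000 - 7.1000i) / (4.6^2 + 7.1^2)
Numerator real = 0.8*4.6 + 17.1*7.1 = 125.09
Numerator imag = 17.1*4.6 - 0.8*7.1 = 72.98
Denominator = 71.57
Re(z) = 125.09/71.57 = 1.7478
Im(z) = 72.98/71.57 = 1.0197

Re(z) = 1.7478, Im(z) = 1.0197


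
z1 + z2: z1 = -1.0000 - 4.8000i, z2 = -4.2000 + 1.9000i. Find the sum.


Real: -1 - 4.2 = -5.2
Imag: -4.8 + 1.9 = -2.9

-5.2000 - 2.9000i


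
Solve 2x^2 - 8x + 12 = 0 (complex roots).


disc = (-8)^2 - 4*2*12 = 64 - 96 = -32
sqrt(|disc|) = sqrt(32) = 5.6569
Real part = 8/(2*2) = 2.0000
Imag part = 5.6569/(2*2) = 1.4142

2.0000 ± 1.4142i


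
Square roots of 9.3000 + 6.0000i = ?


|z| = sqrt(86.49+36) = 11.0675
sqrt((|z|+a)/2) = sqrt((11.0675+9.3)/2) = sqrt(10.1838) = 3.1912
sqrt((|z|-a)/2) = sqrt((11.0675-9.3)/2) = sqrt(0.8838) = 0.9401

±(3.1912 + 0.9401i) i.e. 3.1912 + 0.9401i and -3.1912 - 0.9401i


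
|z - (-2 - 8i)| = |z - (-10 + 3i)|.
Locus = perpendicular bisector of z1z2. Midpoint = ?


Equal distances means the locus is the perpendicular bisector of z1 and z2.
Midpoint = ((-2+(-10))/2, (-8+3)/2) = (-6.0000, -2.5000)

Perpendicular bisector through (-6.0000, -2.5000)


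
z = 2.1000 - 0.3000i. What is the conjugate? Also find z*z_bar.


z_bar = 2.1000 + 0.3000i
z*z_bar = 2.1^2 + (-0.3)^2 = 4.41 + 0.09 = 4.5

z_bar = 2.1000 + 0.3000i, z*z_bar = 4.5


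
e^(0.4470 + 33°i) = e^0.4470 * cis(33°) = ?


e^0.4470 = 1.5636
cos(33°) = 0.8387
sin(33°) = 0.54464
Real = 1.5636*0.8387 = 1.3114
Imag = 1.5636*0.54464 = 0.8516

1.3114 + 0.8516i


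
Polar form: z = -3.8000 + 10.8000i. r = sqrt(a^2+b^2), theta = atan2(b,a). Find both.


r = sqrt(14.44+116.64) = sqrt(131.08) = 11.4490
theta = atan2(10.8, -3.8) = 109.3845 degrees

r = 11.4490, theta = 109.3845 degrees


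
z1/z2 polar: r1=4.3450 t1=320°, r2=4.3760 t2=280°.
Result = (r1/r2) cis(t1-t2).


r = 4.3450 / 4.3760 = 0.9929
theta = 320° - 280° = 40° = 40° (mod 360)

0.9929 cis(40°)


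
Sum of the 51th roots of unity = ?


The sum of all 51th roots of unity is 0.
Geometric series: (1 - w^51)/(1 - w) = (1-1)/(1-w) = 0 since w^51 = 1, w ≠ 1.
Alternatively: coefficient of z^50 in z^51 - 1 is 0.

0
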